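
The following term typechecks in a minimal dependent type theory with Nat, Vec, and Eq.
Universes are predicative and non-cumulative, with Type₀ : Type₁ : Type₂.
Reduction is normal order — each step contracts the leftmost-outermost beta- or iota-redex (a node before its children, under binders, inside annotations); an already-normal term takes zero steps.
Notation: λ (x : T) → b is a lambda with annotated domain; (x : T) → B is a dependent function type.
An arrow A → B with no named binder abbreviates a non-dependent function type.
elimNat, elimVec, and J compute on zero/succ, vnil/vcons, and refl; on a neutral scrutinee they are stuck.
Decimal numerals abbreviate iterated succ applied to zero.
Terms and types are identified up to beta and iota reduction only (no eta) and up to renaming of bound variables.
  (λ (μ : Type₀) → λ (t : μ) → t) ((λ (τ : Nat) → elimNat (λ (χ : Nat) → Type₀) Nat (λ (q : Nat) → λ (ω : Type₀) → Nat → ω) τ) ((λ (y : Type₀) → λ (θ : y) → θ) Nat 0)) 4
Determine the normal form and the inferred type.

reduced normal form:
  4
type:
  Nat
observation: the leftmost-outermost redex is a beta-redex, and normalization takes 2 steps.


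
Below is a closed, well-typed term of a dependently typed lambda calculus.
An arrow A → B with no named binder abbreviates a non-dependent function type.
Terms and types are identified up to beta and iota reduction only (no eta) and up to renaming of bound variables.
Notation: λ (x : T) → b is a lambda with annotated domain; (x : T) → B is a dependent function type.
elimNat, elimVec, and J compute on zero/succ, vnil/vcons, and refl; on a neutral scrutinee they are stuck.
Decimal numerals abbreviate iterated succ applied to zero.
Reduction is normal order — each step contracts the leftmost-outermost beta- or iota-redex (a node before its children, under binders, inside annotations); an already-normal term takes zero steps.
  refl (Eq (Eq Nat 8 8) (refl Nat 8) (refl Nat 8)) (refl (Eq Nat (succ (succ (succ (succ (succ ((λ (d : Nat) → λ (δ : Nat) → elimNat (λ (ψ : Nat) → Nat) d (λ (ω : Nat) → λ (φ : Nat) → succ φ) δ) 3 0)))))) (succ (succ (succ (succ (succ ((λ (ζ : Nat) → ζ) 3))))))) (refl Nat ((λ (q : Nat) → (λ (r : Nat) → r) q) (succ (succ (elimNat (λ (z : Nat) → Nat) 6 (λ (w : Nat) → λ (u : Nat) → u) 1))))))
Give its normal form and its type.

resulting normal form:
  refl (Eq (Eq Nat 8 8) (refl Nat 8) (refl Nat 8)) (refl (Eq Nat 8 8) (refl Nat 8))
type:
  Eq (Eq (Eq Nat 8 8) (refl Nat 8) (refl Nat 8)) (refl (Eq Nat 8 8) (refl Nat 8)) (refl (Eq Nat 8 8) (refl Nat 8))
observation: 10 normal-order steps separate the term from its normal form.


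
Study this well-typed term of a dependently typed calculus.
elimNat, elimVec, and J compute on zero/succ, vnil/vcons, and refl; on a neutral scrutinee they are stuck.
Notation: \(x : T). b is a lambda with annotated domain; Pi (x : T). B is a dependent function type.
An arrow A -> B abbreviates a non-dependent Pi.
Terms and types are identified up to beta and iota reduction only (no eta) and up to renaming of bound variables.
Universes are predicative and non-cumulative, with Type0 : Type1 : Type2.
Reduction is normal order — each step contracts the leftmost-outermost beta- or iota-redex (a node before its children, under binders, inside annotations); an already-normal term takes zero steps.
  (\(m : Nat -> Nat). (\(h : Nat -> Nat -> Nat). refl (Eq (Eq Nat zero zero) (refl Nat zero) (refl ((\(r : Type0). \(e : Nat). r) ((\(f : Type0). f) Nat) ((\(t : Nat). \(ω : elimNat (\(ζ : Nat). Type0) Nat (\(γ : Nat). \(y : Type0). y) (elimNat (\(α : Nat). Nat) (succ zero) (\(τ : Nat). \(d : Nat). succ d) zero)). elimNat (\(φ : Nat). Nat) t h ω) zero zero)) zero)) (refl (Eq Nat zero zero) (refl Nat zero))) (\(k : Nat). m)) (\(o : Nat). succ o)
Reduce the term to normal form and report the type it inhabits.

normal form:
  refl (Eq (Eq Nat zero zero) (refl Nat zero) (refl Nat zero)) (refl (Eq Nat zero zero) (refl Nat zero))
type:
  Eq (Eq (Eq Nat zero zero) (refl Nat zero) (refl Nat zero)) (refl (Eq Nat zero zero) (refl Nat zero)) (refl (Eq Nat zero zero) (refl Nat zero))
observation: 5 normal-order steps separate the term from its normal form.


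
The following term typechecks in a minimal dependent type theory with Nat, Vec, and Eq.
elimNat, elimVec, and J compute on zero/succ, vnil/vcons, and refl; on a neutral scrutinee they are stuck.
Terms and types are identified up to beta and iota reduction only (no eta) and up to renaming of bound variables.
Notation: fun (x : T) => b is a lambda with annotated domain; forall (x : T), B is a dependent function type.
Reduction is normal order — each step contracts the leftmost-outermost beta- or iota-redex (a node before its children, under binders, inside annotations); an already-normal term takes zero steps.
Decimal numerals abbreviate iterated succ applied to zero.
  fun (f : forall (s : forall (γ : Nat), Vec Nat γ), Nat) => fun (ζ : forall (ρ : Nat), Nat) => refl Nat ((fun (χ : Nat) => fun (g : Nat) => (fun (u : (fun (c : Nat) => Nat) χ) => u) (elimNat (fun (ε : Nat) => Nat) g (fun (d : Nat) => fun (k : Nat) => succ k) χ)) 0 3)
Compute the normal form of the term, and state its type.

normal form:
  fun (f : forall (s : forall (γ : Nat), Vec Nat γ), Nat) => fun (ζ : forall (ρ : Nat), Nat) => refl Nat 3
type:
  forall (f : forall (s : forall (γ : Nat), Vec Nat γ), Nat), forall (ζ : forall (ρ : Nat), Nat), Eq Nat 3 3
observation: 4 normal-order steps separate the term from its normal form.


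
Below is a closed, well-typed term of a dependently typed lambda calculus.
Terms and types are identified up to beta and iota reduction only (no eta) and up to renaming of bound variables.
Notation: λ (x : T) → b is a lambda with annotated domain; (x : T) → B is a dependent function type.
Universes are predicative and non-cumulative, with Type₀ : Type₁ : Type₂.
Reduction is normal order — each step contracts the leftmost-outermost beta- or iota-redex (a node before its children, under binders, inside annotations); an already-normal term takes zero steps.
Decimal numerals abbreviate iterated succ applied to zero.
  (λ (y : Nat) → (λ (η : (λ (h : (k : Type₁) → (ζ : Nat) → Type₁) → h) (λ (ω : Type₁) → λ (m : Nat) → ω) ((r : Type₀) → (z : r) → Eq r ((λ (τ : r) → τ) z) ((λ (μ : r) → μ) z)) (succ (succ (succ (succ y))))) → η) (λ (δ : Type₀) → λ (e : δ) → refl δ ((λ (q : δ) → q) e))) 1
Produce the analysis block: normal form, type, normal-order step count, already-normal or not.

reduced normal form:
  λ (y : Type₀) → λ (η : y) → refl y η
type:
  (y : Type₀) → (η : y) → Eq y η η
steps to reach normal form (normal order): 3
term was already normal: no
first contracted redex: a beta-redex


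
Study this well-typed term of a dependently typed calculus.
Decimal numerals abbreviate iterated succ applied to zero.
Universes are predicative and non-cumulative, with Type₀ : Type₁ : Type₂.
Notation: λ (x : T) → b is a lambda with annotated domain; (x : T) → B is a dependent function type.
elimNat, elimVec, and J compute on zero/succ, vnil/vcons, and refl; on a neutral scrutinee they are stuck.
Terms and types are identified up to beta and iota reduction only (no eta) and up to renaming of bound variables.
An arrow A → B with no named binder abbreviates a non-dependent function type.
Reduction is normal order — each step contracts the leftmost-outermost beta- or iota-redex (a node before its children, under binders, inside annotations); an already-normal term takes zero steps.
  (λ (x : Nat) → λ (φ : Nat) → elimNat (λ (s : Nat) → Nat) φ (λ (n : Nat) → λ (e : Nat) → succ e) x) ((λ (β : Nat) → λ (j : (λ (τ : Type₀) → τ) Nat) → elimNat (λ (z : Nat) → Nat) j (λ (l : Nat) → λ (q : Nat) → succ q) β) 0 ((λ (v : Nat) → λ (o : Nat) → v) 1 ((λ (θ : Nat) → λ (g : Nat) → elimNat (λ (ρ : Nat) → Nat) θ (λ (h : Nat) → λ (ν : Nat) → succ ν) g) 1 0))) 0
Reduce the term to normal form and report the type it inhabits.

resulting normal form:
  1
the term's type:
  Nat


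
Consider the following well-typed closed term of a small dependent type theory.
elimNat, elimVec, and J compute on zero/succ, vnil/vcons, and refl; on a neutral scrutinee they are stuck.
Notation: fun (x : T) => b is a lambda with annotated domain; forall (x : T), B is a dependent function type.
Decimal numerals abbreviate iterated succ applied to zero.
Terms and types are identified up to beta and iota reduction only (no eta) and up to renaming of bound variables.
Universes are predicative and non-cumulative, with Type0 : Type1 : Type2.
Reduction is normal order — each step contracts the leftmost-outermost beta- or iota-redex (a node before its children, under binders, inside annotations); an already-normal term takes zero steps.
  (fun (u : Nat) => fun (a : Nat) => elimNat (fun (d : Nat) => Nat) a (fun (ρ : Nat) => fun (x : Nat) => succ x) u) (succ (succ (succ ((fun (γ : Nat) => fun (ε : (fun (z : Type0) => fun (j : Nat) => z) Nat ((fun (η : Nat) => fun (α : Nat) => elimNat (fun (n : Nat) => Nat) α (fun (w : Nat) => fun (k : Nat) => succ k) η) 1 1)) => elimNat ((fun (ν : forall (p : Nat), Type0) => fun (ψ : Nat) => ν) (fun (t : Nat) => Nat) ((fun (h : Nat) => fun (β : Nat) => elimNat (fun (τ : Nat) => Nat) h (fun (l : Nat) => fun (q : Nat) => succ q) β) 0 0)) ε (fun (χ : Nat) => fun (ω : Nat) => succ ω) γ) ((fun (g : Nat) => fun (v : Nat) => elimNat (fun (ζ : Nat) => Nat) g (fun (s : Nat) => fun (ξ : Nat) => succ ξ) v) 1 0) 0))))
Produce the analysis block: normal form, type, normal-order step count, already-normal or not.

resulting normal form:
  fun (u : Nat) => succ (succ (succ (succ u)))
type:
  forall (u : Nat), Nat
reduction steps (normal order): 25
already normal: no
first contracted redex: a beta-redex


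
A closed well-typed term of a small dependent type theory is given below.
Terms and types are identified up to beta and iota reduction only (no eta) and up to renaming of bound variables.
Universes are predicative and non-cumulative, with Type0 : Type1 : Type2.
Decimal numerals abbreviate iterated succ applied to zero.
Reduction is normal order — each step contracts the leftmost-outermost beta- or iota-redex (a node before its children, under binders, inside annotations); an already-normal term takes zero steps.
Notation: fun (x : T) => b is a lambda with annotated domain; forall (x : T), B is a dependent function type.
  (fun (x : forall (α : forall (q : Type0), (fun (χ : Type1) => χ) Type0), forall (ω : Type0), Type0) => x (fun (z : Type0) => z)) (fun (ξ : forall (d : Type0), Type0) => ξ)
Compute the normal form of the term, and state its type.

resulting normal form:
  fun (x : Type0) => x
type:
  forall (x : Type0), Type0
observation: reduction starts at a beta-redex, and 2 normal-order steps reach the normal form.


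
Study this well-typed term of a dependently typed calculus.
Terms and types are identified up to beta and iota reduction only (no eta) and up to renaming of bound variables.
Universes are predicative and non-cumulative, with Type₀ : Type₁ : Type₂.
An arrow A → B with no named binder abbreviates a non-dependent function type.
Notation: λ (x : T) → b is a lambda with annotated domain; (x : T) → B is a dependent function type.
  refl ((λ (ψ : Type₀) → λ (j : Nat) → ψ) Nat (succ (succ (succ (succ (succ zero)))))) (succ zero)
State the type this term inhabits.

inferred type:
  Eq Nat (succ zero) (succ zero)


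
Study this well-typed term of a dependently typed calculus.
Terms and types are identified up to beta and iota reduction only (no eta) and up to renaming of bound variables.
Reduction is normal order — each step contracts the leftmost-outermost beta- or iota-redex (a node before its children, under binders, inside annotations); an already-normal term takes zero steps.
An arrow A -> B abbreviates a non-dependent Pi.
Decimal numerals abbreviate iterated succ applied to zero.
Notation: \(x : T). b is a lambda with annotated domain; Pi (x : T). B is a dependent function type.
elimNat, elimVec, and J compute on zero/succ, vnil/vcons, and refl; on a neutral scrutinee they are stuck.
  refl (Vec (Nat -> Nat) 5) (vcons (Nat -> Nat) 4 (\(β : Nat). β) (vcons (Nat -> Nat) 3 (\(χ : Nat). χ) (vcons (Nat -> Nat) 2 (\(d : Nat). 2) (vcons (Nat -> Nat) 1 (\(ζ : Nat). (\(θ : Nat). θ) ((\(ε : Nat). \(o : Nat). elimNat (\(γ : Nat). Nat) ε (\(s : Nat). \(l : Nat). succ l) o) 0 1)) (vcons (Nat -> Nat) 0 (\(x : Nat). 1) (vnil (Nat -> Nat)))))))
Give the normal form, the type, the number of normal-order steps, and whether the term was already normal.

normal form:
  refl (Vec (Nat -> Nat) 5) (vcons (Nat -> Nat) 4 (\(β : Nat). β) (vcons (Nat -> Nat) 3 (\(χ : Nat). χ) (vcons (Nat -> Nat) 2 (\(d : Nat). 2) (vcons (Nat -> Nat) 1 (\(ζ : Nat). 1) (vcons (Nat -> Nat) 0 (\(θ : Nat). 1) (vnil (Nat -> Nat)))))))
type:
  Eq (Vec (Nat -> Nat) 5) (vcons (Nat -> Nat) 4 (\(β : Nat). β) (vcons (Nat -> Nat) 3 (\(χ : Nat). χ) (vcons (Nat -> Nat) 2 (\(d : Nat). 2) (vcons (Nat -> Nat) 1 (\(ζ : Nat). 1) (vcons (Nat -> Nat) 0 (\(θ : Nat). 1) (vnil (Nat -> Nat))))))) (vcons (Nat -> Nat) 4 (\(ε : Nat). ε) (vcons (Nat -> Nat) 3 (\(o : Nat). o) (vcons (Nat -> Nat) 2 (\(γ : Nat). 2) (vcons (Nat -> Nat) 1 (\(s : Nat). 1) (vcons (Nat -> Nat) 0 (\(l : Nat). 1) (vnil (Nat -> Nat)))))))
steps to reach normal form (normal order): 7
term was already normal: no
first contracted redex: a beta-redex


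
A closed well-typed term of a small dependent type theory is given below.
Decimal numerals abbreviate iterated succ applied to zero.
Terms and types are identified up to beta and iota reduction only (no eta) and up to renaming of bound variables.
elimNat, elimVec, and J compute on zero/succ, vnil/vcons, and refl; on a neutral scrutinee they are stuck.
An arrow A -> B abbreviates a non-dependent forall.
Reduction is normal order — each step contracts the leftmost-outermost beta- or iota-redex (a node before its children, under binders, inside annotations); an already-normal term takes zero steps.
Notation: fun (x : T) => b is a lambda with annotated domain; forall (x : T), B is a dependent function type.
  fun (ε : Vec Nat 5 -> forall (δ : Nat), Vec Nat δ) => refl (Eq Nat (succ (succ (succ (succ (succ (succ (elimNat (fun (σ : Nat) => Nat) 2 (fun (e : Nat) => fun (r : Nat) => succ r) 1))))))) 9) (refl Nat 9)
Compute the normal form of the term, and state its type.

reduced normal form:
  fun (ε : Vec Nat 5 -> forall (δ : Nat), Vec Nat δ) => refl (Eq Nat 9 9) (refl Nat 9)
inferred type:
  (Vec Nat 5 -> forall (ε : Nat), Vec Nat ε) -> Eq (Eq Nat 9 9) (refl Nat 9) (refl Nat 9)
observation: 4 normal-order steps normalize the term, beginning with an elimNat iota-redex.


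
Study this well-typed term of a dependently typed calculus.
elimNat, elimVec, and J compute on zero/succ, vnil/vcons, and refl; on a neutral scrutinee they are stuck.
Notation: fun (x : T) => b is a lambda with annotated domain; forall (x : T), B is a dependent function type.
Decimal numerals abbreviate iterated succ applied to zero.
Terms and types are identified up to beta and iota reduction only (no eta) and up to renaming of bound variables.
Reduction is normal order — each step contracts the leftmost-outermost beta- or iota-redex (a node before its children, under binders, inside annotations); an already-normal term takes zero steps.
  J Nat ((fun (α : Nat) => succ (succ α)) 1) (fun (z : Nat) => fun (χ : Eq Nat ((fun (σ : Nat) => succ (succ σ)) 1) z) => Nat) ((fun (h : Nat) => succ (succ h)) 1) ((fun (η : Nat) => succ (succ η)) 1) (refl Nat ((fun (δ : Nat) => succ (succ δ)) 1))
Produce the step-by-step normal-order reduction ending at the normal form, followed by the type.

reduction (normal order):
  J Nat ((fun (α : Nat) => succ (succ α)) 1) (fun (z : Nat) => fun (χ : Eq Nat ((fun (σ : Nat) => succ (succ σ)) 1) z) => Nat) ((fun (h : Nat) => succ (succ h)) 1) ((fun (η : Nat) => succ (succ η)) 1) (refl Nat ((fun (δ : Nat) => succ (succ δ)) 1))
  ~> (fun (α : Nat) => succ (succ α)) 1
  ~> 3
inferred type:
  Nat


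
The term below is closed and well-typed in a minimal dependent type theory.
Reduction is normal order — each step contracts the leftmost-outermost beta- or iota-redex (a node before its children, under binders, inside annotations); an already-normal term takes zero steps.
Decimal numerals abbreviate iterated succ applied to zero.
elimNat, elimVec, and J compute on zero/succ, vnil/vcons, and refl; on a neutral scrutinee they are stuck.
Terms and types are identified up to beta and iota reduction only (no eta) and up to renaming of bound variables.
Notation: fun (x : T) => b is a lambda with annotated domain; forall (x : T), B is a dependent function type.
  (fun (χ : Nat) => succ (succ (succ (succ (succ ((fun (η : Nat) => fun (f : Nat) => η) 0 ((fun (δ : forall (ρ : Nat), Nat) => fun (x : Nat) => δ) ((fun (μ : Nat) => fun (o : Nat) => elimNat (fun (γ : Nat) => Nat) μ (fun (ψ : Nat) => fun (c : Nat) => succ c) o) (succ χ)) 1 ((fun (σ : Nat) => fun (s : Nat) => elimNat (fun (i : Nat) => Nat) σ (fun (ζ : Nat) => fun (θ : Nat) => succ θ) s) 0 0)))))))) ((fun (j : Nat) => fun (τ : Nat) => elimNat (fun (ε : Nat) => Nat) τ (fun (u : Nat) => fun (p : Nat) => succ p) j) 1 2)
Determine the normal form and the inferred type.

normal form:
  5
inferred type:
  Nat


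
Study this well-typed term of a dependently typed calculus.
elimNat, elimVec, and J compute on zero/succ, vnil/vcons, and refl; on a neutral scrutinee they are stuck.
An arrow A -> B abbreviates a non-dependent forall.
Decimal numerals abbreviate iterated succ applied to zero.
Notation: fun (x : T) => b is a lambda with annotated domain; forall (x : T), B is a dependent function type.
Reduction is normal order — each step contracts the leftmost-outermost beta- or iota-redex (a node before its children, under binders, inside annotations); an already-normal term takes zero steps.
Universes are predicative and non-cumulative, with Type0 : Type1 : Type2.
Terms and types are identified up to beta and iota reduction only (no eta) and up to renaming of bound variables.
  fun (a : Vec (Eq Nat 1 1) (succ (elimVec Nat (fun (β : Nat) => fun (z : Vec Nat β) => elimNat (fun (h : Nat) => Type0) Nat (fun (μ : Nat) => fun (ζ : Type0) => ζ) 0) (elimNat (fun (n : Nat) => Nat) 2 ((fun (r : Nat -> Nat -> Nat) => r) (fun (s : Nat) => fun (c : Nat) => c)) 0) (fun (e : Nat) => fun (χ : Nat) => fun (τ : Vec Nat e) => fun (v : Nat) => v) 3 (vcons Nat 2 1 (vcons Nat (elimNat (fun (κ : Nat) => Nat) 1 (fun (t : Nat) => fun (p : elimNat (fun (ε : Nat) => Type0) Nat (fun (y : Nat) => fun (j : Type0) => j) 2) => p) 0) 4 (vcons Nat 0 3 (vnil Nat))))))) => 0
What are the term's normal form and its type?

reduced normal form:
  fun (a : Vec (Eq Nat 1 1) 3) => 0
inferred type:
  Vec (Eq Nat 1 1) 3 -> Nat
observation: 17 normal-order steps normalize the term, beginning with an elimVec iota-redex.


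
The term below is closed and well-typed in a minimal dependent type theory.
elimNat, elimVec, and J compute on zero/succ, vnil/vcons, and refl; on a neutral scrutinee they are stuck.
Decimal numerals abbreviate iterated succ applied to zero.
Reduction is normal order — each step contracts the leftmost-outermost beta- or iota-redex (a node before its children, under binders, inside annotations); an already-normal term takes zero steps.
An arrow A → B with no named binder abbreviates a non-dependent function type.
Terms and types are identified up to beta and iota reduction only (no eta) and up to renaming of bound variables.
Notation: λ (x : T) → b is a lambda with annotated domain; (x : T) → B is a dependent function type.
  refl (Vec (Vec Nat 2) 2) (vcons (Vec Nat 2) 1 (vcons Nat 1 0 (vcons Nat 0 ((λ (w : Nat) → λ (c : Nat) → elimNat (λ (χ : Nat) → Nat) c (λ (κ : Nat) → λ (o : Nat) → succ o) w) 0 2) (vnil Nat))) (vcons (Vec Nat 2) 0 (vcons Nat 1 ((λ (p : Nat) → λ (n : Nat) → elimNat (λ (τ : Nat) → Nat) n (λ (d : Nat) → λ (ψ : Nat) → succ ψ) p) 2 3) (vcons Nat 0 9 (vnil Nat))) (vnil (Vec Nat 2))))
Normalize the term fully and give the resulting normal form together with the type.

reduced normal form:
  refl (Vec (Vec Nat 2) 2) (vcons (Vec Nat 2) 1 (vcons Nat 1 0 (vcons Nat 0 2 (vnil Nat))) (vcons (Vec Nat 2) 0 (vcons Nat 1 5 (vcons Nat 0 9 (vnil Nat))) (vnil (Vec Nat 2))))
inferred type:
  Eq (Vec (Vec Nat 2) 2) (vcons (Vec Nat 2) 1 (vcons Nat 1 0 (vcons Nat 0 2 (vnil Nat))) (vcons (Vec Nat 2) 0 (vcons Nat 1 5 (vcons Nat 0 9 (vnil Nat))) (vnil (Vec Nat 2)))) (vcons (Vec Nat 2) 1 (vcons Nat 1 0 (vcons Nat 0 2 (vnil Nat))) (vcons (Vec Nat 2) 0 (vcons Nat 1 5 (vcons Nat 0 9 (vnil Nat))) (vnil (Vec Nat 2))))


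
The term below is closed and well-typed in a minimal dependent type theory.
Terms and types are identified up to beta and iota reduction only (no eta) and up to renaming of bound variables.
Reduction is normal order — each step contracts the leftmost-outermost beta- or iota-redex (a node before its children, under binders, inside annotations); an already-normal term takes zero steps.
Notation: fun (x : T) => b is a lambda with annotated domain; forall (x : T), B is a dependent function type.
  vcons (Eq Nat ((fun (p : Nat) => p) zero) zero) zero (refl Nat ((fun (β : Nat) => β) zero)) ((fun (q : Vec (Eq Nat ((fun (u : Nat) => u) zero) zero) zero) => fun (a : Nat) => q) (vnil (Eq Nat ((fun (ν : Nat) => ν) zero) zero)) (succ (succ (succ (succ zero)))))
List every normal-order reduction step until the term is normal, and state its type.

normal-order reduction:
  vcons (Eq Nat ((fun (p : Nat) => p) zero) zero) zero (refl Nat ((fun (β : Nat) => β) zero)) ((fun (q : Vec (Eq Nat ((fun (u : Nat) => u) zero) zero) zero) => fun (a : Nat) => q) (vnil (Eq Nat ((fun (ν : Nat) => ν) zero) zero)) (succ (succ (succ (succ zero)))))
  ~> vcons (Eq Nat zero zero) zero (refl Nat ((fun (p : Nat) => p) zero)) ((fun (β : Vec (Eq Nat ((fun (q : Nat) => q) zero) zero) zero) => fun (u : Nat) => β) (vnil (Eq Nat ((fun (a : Nat) => a) zero) zero)) (succ (succ (succ (succ zero)))))
  ~> vcons (Eq Nat zero zero) zero (refl Nat zero) ((fun (p : Vec (Eq Nat ((fun (β : Nat) => β) zero) zero) zero) => fun (q : Nat) => p) (vnil (Eq Nat ((fun (u : Nat) => u) zero) zero)) (succ (succ (succ (succ zero)))))
  ~> vcons (Eq Nat zero zero) zero (refl Nat zero) ((fun (p : Nat) => vnil (Eq Nat ((fun (β : Nat) => β) zero) zero)) (succ (succ (succ (succ zero)))))
  ~> vcons (Eq Nat zero zero) zero (refl Nat zero) (vnil (Eq Nat ((fun (p : Nat) => p) zero) zero))
  ~> vcons (Eq Nat zero zero) zero (refl Nat zero) (vnil (Eq Nat zero zero))
the term's type:
  Vec (Eq Nat zero zero) (succ zero)


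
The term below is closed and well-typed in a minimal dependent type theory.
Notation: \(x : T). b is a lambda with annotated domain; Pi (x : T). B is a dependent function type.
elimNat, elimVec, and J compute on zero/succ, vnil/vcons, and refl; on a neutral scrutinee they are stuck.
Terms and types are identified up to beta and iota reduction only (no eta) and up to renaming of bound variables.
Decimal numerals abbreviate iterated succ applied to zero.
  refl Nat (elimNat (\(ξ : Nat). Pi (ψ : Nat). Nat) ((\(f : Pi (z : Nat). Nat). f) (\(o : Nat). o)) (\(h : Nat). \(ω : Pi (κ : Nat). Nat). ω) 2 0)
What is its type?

inferred type:
  Eq Nat 0 0


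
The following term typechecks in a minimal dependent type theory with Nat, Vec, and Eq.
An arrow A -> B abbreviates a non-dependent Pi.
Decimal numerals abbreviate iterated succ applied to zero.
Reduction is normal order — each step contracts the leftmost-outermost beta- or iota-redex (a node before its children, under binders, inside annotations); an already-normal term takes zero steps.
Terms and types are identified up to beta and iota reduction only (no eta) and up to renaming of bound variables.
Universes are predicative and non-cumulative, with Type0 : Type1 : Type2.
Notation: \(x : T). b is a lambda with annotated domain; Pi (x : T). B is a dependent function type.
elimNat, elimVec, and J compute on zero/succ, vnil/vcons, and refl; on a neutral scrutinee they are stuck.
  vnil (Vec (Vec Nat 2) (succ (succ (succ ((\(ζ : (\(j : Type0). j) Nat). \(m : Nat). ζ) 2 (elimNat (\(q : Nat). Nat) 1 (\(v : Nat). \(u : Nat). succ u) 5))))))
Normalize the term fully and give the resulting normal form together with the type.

reduced normal form:
  vnil (Vec (Vec Nat 2) 5)
the term's type:
  Vec (Vec (Vec Nat 2) 5) 0
observation: contracting a beta-redex first, the term normalizes in 2 steps.


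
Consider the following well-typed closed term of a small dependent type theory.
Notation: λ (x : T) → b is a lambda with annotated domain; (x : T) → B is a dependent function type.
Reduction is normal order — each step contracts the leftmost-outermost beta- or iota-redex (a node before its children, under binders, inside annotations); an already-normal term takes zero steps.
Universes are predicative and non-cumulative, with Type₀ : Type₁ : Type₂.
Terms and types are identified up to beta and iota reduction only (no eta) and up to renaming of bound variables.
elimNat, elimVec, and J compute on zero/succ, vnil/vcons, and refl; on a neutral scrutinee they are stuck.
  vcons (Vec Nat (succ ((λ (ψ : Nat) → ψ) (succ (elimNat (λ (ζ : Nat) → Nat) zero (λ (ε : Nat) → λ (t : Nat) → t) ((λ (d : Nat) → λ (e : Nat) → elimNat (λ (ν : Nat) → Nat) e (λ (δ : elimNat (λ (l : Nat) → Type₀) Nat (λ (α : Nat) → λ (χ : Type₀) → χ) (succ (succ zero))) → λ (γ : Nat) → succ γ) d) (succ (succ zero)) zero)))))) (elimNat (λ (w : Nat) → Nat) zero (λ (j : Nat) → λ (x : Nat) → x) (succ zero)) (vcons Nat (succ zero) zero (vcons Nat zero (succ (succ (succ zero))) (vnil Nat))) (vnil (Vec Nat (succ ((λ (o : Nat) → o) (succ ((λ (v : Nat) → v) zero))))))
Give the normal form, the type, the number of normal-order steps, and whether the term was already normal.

reduced normal form:
  vcons (Vec Nat (succ (succ zero))) zero (vcons Nat (succ zero) zero (vcons Nat zero (succ (succ (succ zero))) (vnil Nat))) (vnil (Vec Nat (succ (succ zero))))
inferred type:
  Vec (Vec Nat (succ (succ zero))) (succ zero)
reduction steps (normal order): 23
already normal: no
first redex: a beta-redex


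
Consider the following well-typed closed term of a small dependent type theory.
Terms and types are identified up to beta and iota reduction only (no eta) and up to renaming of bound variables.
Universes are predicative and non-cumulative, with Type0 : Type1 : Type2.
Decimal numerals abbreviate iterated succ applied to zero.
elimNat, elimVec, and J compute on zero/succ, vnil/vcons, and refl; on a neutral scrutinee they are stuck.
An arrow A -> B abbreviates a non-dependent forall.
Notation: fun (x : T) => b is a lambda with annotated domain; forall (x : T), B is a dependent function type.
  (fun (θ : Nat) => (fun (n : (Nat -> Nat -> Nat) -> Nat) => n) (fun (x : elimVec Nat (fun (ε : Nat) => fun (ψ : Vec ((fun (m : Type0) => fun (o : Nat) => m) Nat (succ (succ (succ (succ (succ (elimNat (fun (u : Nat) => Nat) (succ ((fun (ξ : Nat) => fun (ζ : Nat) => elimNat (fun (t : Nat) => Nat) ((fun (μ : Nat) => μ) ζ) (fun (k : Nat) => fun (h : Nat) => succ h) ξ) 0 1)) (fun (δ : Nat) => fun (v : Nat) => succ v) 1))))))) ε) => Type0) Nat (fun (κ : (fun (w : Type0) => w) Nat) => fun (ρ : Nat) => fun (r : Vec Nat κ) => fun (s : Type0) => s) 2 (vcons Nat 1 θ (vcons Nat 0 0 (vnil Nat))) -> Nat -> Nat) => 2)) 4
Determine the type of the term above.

the term's type:
  (Nat -> Nat -> Nat) -> Nat


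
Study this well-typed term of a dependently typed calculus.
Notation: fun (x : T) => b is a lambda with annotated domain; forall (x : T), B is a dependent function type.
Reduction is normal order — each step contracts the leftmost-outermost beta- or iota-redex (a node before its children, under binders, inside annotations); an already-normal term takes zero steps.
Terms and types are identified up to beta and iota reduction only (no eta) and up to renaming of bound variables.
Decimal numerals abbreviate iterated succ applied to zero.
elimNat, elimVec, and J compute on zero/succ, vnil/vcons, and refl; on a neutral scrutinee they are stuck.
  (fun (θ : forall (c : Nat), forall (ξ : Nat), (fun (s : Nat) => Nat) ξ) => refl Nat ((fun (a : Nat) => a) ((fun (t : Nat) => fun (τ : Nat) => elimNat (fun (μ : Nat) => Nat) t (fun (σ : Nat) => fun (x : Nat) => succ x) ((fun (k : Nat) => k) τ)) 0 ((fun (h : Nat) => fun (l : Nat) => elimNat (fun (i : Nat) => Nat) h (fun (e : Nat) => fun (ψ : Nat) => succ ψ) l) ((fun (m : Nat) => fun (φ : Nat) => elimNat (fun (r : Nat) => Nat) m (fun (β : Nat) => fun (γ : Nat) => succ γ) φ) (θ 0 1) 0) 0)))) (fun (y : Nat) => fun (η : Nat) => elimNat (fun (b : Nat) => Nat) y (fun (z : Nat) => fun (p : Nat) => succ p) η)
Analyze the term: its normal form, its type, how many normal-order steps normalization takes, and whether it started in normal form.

resulting normal form:
  refl Nat 1
inferred type:
  Eq Nat 1 1
steps to reach normal form (normal order): 21
term was already normal: no
first contracted redex: a beta-redex


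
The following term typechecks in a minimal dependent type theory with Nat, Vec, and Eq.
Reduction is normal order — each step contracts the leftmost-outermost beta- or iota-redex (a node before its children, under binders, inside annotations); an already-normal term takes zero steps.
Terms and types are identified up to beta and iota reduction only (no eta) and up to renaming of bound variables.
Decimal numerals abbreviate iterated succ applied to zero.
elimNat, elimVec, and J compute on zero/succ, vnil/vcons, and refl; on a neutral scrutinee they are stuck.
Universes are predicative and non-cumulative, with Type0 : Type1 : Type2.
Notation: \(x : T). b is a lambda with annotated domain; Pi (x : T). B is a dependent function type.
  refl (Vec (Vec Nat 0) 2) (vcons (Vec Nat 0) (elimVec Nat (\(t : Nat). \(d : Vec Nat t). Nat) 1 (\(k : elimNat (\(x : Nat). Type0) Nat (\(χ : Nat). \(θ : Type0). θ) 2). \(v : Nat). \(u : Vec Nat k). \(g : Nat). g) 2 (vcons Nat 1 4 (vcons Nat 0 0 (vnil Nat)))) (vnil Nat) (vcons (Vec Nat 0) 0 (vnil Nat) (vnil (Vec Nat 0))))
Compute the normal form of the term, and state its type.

reduced normal form:
  refl (Vec (Vec Nat 0) 2) (vcons (Vec Nat 0) 1 (vnil Nat) (vcons (Vec Nat 0) 0 (vnil Nat) (vnil (Vec Nat 0))))
type:
  Eq (Vec (Vec Nat 0) 2) (vcons (Vec Nat 0) 1 (vnil Nat) (vcons (Vec Nat 0) 0 (vnil Nat) (vnil (Vec Nat 0)))) (vcons (Vec Nat 0) 1 (vnil Nat) (vcons (Vec Nat 0) 0 (vnil Nat) (vnil (Vec Nat 0))))
observation: reduction starts at an elimVec iota-redex, and 11 normal-order steps reach the normal form.


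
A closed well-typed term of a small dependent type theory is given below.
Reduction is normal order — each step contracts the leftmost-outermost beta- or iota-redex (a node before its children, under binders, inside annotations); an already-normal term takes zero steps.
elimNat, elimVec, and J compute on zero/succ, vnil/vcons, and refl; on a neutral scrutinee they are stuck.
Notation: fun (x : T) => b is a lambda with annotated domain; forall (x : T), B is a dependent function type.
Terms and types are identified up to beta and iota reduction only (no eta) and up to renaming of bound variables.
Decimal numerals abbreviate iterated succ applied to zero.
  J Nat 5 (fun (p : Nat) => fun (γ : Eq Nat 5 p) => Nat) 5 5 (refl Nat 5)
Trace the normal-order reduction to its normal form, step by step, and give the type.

reduction (normal order):
  J Nat 5 (fun (p : Nat) => fun (γ : Eq Nat 5 p) => Nat) 5 5 (refl Nat 5)
  ~> 5
type:
  Nat


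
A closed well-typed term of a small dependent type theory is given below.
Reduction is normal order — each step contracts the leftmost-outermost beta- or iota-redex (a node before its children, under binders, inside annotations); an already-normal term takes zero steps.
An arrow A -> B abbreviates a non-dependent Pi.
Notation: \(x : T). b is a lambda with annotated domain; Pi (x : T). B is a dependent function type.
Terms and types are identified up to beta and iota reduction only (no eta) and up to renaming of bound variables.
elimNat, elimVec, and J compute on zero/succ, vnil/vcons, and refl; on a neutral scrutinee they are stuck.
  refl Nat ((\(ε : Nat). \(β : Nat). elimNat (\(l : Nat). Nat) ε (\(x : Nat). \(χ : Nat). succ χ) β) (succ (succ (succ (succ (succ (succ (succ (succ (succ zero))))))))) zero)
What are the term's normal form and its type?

resulting normal form:
  refl Nat (succ (succ (succ (succ (succ (succ (succ (succ (succ zero)))))))))
the term's type:
  Eq Nat (succ (succ (succ (succ (succ (succ (succ (succ (succ zero))))))))) (succ (succ (succ (succ (succ (succ (succ (succ (succ zero)))))))))


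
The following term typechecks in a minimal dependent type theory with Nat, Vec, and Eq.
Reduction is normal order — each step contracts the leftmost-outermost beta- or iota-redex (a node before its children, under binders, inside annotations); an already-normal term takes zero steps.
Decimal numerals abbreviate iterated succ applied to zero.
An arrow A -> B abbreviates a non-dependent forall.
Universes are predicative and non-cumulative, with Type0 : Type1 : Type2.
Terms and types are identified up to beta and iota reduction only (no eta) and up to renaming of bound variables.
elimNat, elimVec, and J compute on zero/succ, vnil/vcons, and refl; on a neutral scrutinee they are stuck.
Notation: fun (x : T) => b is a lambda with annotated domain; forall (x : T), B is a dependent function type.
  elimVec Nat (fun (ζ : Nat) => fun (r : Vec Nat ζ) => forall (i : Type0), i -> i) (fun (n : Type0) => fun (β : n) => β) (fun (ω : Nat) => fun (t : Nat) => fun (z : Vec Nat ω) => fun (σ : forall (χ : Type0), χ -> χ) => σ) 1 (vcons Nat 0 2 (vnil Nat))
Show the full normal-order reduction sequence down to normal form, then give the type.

normal-order reduction sequence:
  elimVec Nat (fun (ζ : Nat) => fun (r : Vec Nat ζ) => forall (i : Type0), i -> i) (fun (n : Type0) => fun (β : n) => β) (fun (ω : Nat) => fun (t : Nat) => fun (z : Vec Nat ω) => fun (σ : forall (χ : Type0), χ -> χ) => σ) 1 (vcons Nat 0 2 (vnil Nat))
  ~> (fun (ζ : Nat) => fun (r : Nat) => fun (i : Vec Nat ζ) => fun (n : forall (β : Type0), β -> β) => n) 0 2 (vnil Nat) (elimVec Nat (fun (ω : Nat) => fun (t : Vec Nat ω) => forall (z : Type0), z -> z) (fun (σ : Type0) => fun (χ : σ) => χ) (fun (ν : Nat) => fun (k : Nat) => fun (e : Vec Nat ν) => fun (q : forall (p : Type0), p -> p) => q) 0 (vnil Nat))
  ~> (fun (ζ : Nat) => fun (r : Vec Nat 0) => fun (i : forall (n : Type0), n -> n) => i) 2 (vnil Nat) (elimVec Nat (fun (β : Nat) => fun (ω : Vec Nat β) => forall (t : Type0), t -> t) (fun (z : Type0) => fun (σ : z) => σ) (fun (χ : Nat) => fun (ν : Nat) => fun (k : Vec Nat χ) => fun (e : forall (q : Type0), q -> q) => e) 0 (vnil Nat))
  ~> (fun (ζ : Vec Nat 0) => fun (r : forall (i : Type0), i -> i) => r) (vnil Nat) (elimVec Nat (fun (n : Nat) => fun (β : Vec Nat n) => forall (ω : Type0), ω -> ω) (fun (t : Type0) => fun (z : t) => z) (fun (σ : Nat) => fun (χ : Nat) => fun (ν : Vec Nat σ) => fun (k : forall (e : Type0), e -> e) => k) 0 (vnil Nat))
  ~> (fun (ζ : forall (r : Type0), r -> r) => ζ) (elimVec Nat (fun (i : Nat) => fun (n : Vec Nat i) => forall (β : Type0), β -> β) (fun (ω : Type0) => fun (t : ω) => t) (fun (z : Nat) => fun (σ : Nat) => fun (χ : Vec Nat z) => fun (ν : forall (k : Type0), k -> k) => ν) 0 (vnil Nat))
  ~> elimVec Nat (fun (ζ : Nat) => fun (r : Vec Nat ζ) => forall (i : Type0), i -> i) (fun (n : Type0) => fun (β : n) => β) (fun (ω : Nat) => fun (t : Nat) => fun (z : Vec Nat ω) => fun (σ : forall (χ : Type0), χ -> χ) => σ) 0 (vnil Nat)
  ~> fun (ζ : Type0) => fun (r : ζ) => r
type:
  forall (ζ : Type0), ζ -> ζ


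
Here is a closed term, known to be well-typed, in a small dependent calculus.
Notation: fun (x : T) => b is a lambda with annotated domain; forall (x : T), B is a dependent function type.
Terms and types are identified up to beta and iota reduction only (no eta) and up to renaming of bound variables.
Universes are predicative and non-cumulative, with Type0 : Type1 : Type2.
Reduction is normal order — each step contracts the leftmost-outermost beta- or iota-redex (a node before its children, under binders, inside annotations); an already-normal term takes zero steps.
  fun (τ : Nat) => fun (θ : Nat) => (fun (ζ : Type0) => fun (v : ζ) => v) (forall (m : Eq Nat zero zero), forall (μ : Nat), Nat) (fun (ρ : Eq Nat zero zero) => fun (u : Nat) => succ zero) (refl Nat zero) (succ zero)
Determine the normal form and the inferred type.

normal form:
  fun (τ : Nat) => fun (θ : Nat) => succ zero
inferred type:
  forall (τ : Nat), forall (θ : Nat), Nat
observation: the leftmost-outermost redex is a beta-redex, and normalization takes 4 steps.


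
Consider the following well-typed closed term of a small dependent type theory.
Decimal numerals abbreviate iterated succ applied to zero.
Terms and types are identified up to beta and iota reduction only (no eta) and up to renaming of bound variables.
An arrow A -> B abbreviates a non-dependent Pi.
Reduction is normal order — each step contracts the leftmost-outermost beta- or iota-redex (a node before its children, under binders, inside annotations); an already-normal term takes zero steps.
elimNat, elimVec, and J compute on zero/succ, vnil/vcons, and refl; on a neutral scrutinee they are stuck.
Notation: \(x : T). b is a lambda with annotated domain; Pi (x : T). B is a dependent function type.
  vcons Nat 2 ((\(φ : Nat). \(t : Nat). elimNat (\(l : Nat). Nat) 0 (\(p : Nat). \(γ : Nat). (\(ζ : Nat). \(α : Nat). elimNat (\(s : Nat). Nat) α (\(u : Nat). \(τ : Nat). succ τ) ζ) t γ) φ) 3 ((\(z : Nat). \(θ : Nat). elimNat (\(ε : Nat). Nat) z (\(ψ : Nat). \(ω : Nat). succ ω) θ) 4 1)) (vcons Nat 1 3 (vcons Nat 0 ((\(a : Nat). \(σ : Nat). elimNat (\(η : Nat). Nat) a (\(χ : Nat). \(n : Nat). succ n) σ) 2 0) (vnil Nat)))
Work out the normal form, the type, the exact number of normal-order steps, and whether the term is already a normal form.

normal form:
  vcons Nat 2 15 (vcons Nat 1 3 (vcons Nat 0 2 (vnil Nat)))
inferred type:
  Vec Nat 3
steps to reach normal form (normal order): 87
term was already normal: no
first contracted redex: a beta-redex


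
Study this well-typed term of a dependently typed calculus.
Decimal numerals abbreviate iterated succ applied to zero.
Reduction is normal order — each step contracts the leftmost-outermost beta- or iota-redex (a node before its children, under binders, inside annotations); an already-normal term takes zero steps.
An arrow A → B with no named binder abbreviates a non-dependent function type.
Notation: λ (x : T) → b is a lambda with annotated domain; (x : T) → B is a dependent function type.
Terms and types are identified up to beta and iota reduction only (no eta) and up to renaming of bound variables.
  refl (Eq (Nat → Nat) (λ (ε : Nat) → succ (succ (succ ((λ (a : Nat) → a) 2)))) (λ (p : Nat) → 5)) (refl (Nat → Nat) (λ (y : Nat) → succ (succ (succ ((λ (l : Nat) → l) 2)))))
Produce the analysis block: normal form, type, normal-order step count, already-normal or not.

reduced normal form:
  refl (Eq (Nat → Nat) (λ (ε : Nat) → 5) (λ (a : Nat) → 5)) (refl (Nat → Nat) (λ (p : Nat) → 5))
inferred type:
  Eq (Eq (Nat → Nat) (λ (ε : Nat) → 5) (λ (a : Nat) → 5)) (refl (Nat → Nat) (λ (p : Nat) → 5)) (refl (Nat → Nat) (λ (y : Nat) → 5))
normal-order step count: 2
term was already normal: no
first contracted redex: a beta-redex


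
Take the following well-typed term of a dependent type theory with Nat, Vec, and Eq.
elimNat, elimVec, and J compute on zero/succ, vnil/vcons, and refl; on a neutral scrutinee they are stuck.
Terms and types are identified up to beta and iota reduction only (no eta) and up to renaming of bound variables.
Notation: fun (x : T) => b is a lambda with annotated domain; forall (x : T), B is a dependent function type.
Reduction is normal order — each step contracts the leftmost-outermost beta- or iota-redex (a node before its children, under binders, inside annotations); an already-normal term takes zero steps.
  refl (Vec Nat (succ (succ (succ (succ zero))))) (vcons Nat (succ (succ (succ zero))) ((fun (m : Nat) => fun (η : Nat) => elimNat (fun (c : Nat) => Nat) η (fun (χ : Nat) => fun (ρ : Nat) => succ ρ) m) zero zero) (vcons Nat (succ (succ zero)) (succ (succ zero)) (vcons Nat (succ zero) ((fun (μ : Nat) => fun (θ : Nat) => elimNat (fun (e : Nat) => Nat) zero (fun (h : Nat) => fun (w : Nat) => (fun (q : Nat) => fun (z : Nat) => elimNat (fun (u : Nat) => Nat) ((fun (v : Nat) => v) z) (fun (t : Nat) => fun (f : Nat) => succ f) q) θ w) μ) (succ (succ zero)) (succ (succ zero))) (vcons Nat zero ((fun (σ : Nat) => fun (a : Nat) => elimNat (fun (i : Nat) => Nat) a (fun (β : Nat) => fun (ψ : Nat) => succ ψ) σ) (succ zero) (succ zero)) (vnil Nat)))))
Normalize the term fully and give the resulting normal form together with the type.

normal form:
  refl (Vec Nat (succ (succ (succ (succ zero))))) (vcons Nat (succ (succ (succ zero))) zero (vcons Nat (succ (succ zero)) (succ (succ zero)) (vcons Nat (succ zero) (succ (succ (succ (succ zero)))) (vcons Nat zero (succ (succ zero)) (vnil Nat)))))
the term's type:
  Eq (Vec Nat (succ (succ (succ (succ zero))))) (vcons Nat (succ (succ (succ zero))) zero (vcons Nat (succ (succ zero)) (succ (succ zero)) (vcons Nat (succ zero) (succ (succ (succ (succ zero)))) (vcons Nat zero (succ (succ zero)) (vnil Nat))))) (vcons Nat (succ (succ (succ zero))) zero (vcons Nat (succ (succ zero)) (succ (succ zero)) (vcons Nat (succ zero) (succ (succ (succ (succ zero)))) (vcons Nat zero (succ (succ zero)) (vnil Nat)))))
observation: contracting a beta-redex first, the term normalizes in 38 steps.
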